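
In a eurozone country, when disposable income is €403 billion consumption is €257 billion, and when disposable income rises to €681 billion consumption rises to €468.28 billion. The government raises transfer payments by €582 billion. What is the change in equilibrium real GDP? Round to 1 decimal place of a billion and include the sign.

MPC = ΔC/ΔYd = (468.28 − 257)/(681 − 403) = 211.28/278 = 0.76.
The transfer change shifts disposable income by +€582 billion, so first-round consumption changes by c·ΔTR = 0.76 × (+€582 billion) = +€442.32 billion.
Expenditure multiplier = 1/(1 − MPC) = 1/(1 − 0.76) = 1/0.24 ≈ 4.167.
The transfer multiplier is c × k ≈ 3.167, so ΔY = k × (c·ΔTR) = (+€442.32 billion) / 0.24 = +€1,843 billion.

+€1,843.0 billion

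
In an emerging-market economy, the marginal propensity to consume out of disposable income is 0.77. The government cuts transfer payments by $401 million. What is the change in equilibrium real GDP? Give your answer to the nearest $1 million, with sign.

The transfer change shifts disposable income by −$401 million, so first-round consumption changes by c·ΔTR = 0.77 × (−$401 million) = −$308.77 million.
Expenditure multiplier = 1/(1 − MPC) = 1/(1 − 0.77) = 1/0.23 ≈ 4.348.
The transfer multiplier is c × k ≈ 3.348, so ΔY = k × (c·ΔTR) = (−$308.77 million) / 0.23 ≈ −$1,342 million.

−$1,342 million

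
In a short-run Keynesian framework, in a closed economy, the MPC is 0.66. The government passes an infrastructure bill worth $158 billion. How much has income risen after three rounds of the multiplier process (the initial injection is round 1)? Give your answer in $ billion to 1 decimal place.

Round 1 adds ΔG = $158 billion; each later round is MPC = 0.66 times the previous.
After 3 rounds: 158 + 104.28 + 68.8248 = ΔG·(1 − c^3)/(1 − c) = 158 × (1 − 0.287496)/0.34 ≈ $331.1 billion.

$331.1 billion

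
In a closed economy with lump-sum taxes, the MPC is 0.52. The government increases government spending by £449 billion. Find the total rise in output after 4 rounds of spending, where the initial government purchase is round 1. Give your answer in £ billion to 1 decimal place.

Round 1 adds ΔG = £449 billion; each later round is MPC = 0.52 times the previous.
After 4 rounds: 449 + 233.48 + 121.4096 + 63.132992 = ΔG·(1 − c^4)/(1 − c) = 449 × (1 − 0.07311616)/0.48 ≈ £867 billion.

£867.0 billion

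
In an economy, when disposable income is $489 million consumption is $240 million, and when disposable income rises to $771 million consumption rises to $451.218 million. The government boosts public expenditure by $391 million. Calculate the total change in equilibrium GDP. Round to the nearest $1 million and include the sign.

+$1,558 million

MPC = ΔC/ΔYd = (451.218 − 240)/(771 − 489) = 211.218/282 = 0.749.
Government-spending multiplier = 1/(1 − MPC) = 1/(1 − 0.749) = 1/0.251 ≈ 3.984.
ΔY = k × ΔG = (+$391 million) / 0.251 ≈ +$1,558 million.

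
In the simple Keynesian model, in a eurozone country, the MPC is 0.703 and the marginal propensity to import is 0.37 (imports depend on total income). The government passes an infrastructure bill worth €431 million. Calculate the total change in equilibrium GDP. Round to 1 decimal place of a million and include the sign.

+€646.2 million

Government-spending multiplier = 1/(1 − c + m) = 1/(1 − 0.703 + 0.37) = 1/0.667 ≈ 1.499.
ΔY = k × ΔG = (+€431 million) / 0.667 ≈ +€646.2 million.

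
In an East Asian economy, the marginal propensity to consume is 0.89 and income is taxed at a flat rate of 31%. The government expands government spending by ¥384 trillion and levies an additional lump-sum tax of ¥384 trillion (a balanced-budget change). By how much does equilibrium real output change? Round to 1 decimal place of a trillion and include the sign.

Expenditure multiplier = 1/(1 − c(1−t)) = 1/(1 − 0.89×0.69) = 1/0.3859 ≈ 2.591.
ΔG contributes k·ΔG = (+¥384 trillion) / 0.3859 ≈ +¥995.1 trillion.
ΔT of +¥384 trillion changes first-round spending by −c·ΔT = −¥341.76 trillion, contributing k·(−c·ΔT) = (−¥341.76 trillion) / 0.3859 ≈ −¥885.6 trillion.
Net ΔY = k(ΔG − c·ΔT) = (+¥42.24 trillion) / 0.3859 ≈ +¥109.5 trillion.

+¥109.5 trillion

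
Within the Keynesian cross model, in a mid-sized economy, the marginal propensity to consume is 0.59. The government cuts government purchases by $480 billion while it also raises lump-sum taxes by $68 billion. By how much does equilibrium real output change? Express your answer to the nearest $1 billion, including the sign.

Expenditure multiplier = 1/(1 − MPC) = 1/(1 − 0.59) = 1/0.41 ≈ 2.439.
ΔG contributes k·ΔG = (−$480 billion) / 0.41 ≈ −$1,170.7 billion.
ΔT of +$68 billion changes first-round spending by −c·ΔT = −$40.12 billion, contributing k·(−c·ΔT) = (−$40.12 billion) / 0.41 ≈ −$97.9 billion.
Net ΔY = k(ΔG − c·ΔT) = (−$520.12 billion) / 0.41 ≈ −$1,269 billion.

−$1,269 billion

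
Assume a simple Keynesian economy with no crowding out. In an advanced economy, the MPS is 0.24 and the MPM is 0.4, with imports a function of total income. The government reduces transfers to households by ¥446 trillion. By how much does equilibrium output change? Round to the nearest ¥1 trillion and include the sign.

−¥530 trillion

MPC = 1 − MPS = 1 − 0.24 = 0.76.
The transfer change shifts disposable income by −¥446 trillion, so first-round consumption changes by c·ΔTR = 0.76 × (−¥446 trillion) = −¥338.96 trillion.
Expenditure multiplier = 1/(1 − c + m) = 1/(1 − 0.76 + 0.4) = 1/0.64 ≈ 1.563.
The transfer multiplier is c × k ≈ 1.188, so ΔY = k × (c·ΔTR) = (−¥338.96 trillion) / 0.64 ≈ −¥530 trillion.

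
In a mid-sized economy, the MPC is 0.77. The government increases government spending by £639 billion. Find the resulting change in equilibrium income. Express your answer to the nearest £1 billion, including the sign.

Government-spending multiplier = 1/(1 − MPC) = 1/(1 − 0.77) = 1/0.23 ≈ 4.348.
ΔY = k × ΔG = (+£639 billion) / 0.23 ≈ +£2,778 billion.

+£2,778 billion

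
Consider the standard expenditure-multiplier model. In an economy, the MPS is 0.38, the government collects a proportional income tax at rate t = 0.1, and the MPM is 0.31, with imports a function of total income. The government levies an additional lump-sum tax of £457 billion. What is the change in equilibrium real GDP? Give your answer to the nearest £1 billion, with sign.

MPC = 1 − MPS = 1 − 0.38 = 0.62.
A lump-sum tax change of +£457 billion shifts disposable income by −£457 billion; first-round consumption changes by −c × ΔT = −0.62 × (+£457 billion) = −£283.34 billion.
Expenditure multiplier = 1/(1 − c(1−t) + m) = 1/(1 − 0.62×0.9 + 0.31) = 1/0.752 ≈ 1.33.
The tax multiplier is −c × k ≈ −0.824, so ΔY = k × (−c·ΔT) = (−£283.34 billion) / 0.752 ≈ −£377 billion.

−£377 billion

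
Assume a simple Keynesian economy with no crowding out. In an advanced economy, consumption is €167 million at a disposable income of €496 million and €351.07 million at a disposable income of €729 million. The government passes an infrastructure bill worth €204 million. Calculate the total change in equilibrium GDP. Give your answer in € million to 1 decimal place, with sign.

+€971.4 million

MPC = ΔC/ΔYd = (351.07 − 167)/(729 − 496) = 184.07/233 = 0.79.
Government-spending multiplier = 1/(1 − MPC) = 1/(1 − 0.79) = 1/0.21 ≈ 4.762.
ΔY = k × ΔG = (+€204 million) / 0.21 ≈ +€971.4 million.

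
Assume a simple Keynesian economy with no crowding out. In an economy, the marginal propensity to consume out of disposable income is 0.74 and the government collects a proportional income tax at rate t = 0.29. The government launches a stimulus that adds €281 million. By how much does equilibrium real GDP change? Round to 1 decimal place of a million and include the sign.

Expenditure multiplier = 1/(1 − c(1−t)) = 1/(1 − 0.74×0.71) = 1/0.4746 ≈ 2.107.
ΔY = k × ΔG = (+€281 million) / 0.4746 ≈ +€592.1 million.

+€592.1 million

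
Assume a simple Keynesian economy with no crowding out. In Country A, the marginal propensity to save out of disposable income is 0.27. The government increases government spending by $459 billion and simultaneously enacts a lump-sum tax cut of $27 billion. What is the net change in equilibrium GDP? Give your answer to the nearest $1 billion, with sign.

+$1,773 billion

MPC = 1 − MPS = 1 − 0.27 = 0.73.
Expenditure multiplier = 1/(1 − MPC) = 1/(1 − 0.73) = 1/0.27 ≈ 3.704.
ΔG contributes k·ΔG = (+$459 billion) / 0.27 = +$1,700 billion.
ΔT of −$27 billion changes first-round spending by −c·ΔT = +$19.71 billion, contributing k·(−c·ΔT) = (+$19.71 billion) / 0.27 = +$73 billion.
Net ΔY = k(ΔG − c·ΔT) = (+$478.71 billion) / 0.27 = +$1,773 billion.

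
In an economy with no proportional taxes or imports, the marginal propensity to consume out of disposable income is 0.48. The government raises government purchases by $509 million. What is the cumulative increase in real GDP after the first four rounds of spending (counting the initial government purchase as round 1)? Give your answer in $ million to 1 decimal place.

$926.9 million

Round 1 adds ΔG = $509 million; each later round is MPC = 0.48 times the previous.
After 4 rounds: 509 + 244.32 + 117.2736 + 56.291328 = ΔG·(1 − c^4)/(1 − c) = 509 × (1 − 0.05308416)/0.52 ≈ $926.9 million.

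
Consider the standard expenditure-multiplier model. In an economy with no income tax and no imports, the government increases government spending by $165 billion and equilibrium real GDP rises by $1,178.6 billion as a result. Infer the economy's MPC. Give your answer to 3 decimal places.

0.860

Implied spending multiplier k = ΔY/ΔG = 1,178.6/165 ≈ 7.143.
Since k = 1/(1 − MPC), MPC = 1 − 1/k = 1 − ΔG/ΔY = 1 − 165/1,178.6 ≈ 0.860.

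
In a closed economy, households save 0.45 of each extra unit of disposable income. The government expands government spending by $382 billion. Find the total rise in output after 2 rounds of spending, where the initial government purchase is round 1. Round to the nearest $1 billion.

MPC = 1 − MPS = 1 − 0.45 = 0.55.
Round 1 adds ΔG = $382 billion; each later round is MPC = 0.55 times the previous.
After 2 rounds: 382 + 210.1 = ΔG·(1 − c^2)/(1 − c) = 382 × (1 − 0.3025)/0.45 ≈ $592 billion.

$592 billion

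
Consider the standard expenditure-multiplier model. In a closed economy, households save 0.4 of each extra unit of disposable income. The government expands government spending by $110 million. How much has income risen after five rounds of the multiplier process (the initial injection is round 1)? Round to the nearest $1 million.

$254 million

MPC = 1 − MPS = 1 − 0.4 = 0.6.
Round 1 adds ΔG = $110 million; each later round is MPC = 0.6 times the previous.
After 5 rounds: 110 + 66 + 39.6 + 23.76 + 14.256 = ΔG·(1 − c^5)/(1 − c) = 110 × (1 − 0.07776)/0.4 ≈ $254 million.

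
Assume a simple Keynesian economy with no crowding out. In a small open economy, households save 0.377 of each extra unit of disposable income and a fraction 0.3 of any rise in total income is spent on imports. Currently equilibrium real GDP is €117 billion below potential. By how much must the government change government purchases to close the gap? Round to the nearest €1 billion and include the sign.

MPC = 1 − MPS = 1 − 0.377 = 0.623.
Spending multiplier = 1/(1 − c + m) = 1/(1 − 0.623 + 0.3) = 1/0.677 ≈ 1.477.
Need ΔY = +€117 billion, so ΔG = ΔY/k = (+€117 billion) × 0.677 ≈ +€79 billion.
The government should increase government purchases by €79 billion.

+€79 billion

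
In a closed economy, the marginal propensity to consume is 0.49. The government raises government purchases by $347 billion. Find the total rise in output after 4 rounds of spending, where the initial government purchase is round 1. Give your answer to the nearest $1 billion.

Round 1 adds ΔG = $347 billion; each later round is MPC = 0.49 times the previous.
After 4 rounds: 347 + 170.03 + 83.3147 + 40.824203 = ΔG·(1 − c^4)/(1 − c) = 347 × (1 − 0.05764801)/0.51 ≈ $641 billion.

$641 billion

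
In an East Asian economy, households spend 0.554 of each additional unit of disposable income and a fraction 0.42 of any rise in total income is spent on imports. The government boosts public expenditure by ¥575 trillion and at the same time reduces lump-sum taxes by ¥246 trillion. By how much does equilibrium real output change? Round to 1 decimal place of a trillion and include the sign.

+¥821.3 trillion

Expenditure multiplier = 1/(1 − c + m) = 1/(1 − 0.554 + 0.42) = 1/0.866 ≈ 1.155.
ΔG contributes k·ΔG = (+¥575 trillion) / 0.866 ≈ +¥664 trillion.
ΔT of −¥246 trillion changes first-round spending by −c·ΔT = +¥136.284 trillion, contributing k·(−c·ΔT) = (+¥136.284 trillion) / 0.866 ≈ +¥157.4 trillion.
Net ΔY = k(ΔG − c·ΔT) = (+¥711.284 trillion) / 0.866 ≈ +¥821.3 trillion.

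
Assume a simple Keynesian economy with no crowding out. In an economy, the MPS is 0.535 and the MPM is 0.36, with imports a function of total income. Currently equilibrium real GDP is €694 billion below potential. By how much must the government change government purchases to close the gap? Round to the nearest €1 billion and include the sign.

+€621 billion

MPC = 1 − MPS = 1 − 0.535 = 0.465.
Spending multiplier = 1/(1 − c + m) = 1/(1 − 0.465 + 0.36) = 1/0.895 ≈ 1.117.
Need ΔY = +€694 billion, so ΔG = ΔY/k = (+€694 billion) × 0.895 ≈ +€621 billion.
The government should increase government purchases by €621 billion.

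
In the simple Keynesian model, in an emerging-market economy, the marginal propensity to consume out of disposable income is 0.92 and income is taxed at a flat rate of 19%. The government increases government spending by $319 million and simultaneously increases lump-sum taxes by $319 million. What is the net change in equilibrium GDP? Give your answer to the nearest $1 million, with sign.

+$100 million

Expenditure multiplier = 1/(1 − c(1−t)) = 1/(1 − 0.92×0.81) = 1/0.2548 ≈ 3.925.
ΔG contributes k·ΔG = (+$319 million) / 0.2548 ≈ +$1,252 million.
ΔT of +$319 million changes first-round spending by −c·ΔT = −$293.48 million, contributing k·(−c·ΔT) = (−$293.48 million) / 0.2548 ≈ −$1,151.8 million.
Net ΔY = k(ΔG − c·ΔT) = (+$25.52 million) / 0.2548 ≈ +$100 million.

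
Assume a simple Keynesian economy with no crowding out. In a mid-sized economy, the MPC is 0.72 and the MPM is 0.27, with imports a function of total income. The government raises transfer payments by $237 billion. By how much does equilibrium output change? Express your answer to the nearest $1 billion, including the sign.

+$310 billion

The transfer change shifts disposable income by +$237 billion, so first-round consumption changes by c·ΔTR = 0.72 × (+$237 billion) = +$170.64 billion.
Expenditure multiplier = 1/(1 − c + m) = 1/(1 − 0.72 + 0.27) = 1/0.55 ≈ 1.818.
The transfer multiplier is c × k ≈ 1.309, so ΔY = k × (c·ΔTR) = (+$170.64 billion) / 0.55 ≈ +$310 billion.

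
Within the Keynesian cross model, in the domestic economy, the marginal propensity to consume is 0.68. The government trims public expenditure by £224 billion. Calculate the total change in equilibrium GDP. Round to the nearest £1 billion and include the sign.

−£700 billion

Government-spending multiplier = 1/(1 − MPC) = 1/(1 − 0.68) = 1/0.32 = 3.125.
ΔY = k × ΔG = (−£224 billion) / 0.32 = −£700 billion.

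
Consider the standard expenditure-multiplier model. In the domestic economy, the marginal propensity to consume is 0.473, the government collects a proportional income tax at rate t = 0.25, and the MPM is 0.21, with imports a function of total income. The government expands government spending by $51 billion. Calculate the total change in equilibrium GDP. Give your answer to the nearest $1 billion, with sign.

Spending multiplier = 1/(1 − c(1−t) + m) = 1/(1 − 0.473×0.75 + 0.21) = 1/0.85525 ≈ 1.169.
ΔY = k × ΔG = (+$51 billion) / 0.85525 ≈ +$60 billion.

+$60 billion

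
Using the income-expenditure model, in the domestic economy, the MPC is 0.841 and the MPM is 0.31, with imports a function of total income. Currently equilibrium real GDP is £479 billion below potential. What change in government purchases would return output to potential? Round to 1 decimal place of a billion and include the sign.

+£224.7 billion

Spending multiplier = 1/(1 − c + m) = 1/(1 − 0.841 + 0.31) = 1/0.469 ≈ 2.132.
Need ΔY = +£479 billion, so ΔG = ΔY/k = (+£479 billion) × 0.469 ≈ +£224.7 billion.
The government should increase government purchases by £224.7 billion.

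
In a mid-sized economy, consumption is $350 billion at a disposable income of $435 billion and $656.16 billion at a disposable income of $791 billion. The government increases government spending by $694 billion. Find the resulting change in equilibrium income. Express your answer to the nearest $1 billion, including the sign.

+$4,957 billion

MPC = ΔC/ΔYd = (656.16 − 350)/(791 − 435) = 306.16/356 = 0.86.
Government-spending multiplier = 1/(1 − MPC) = 1/(1 − 0.86) = 1/0.14 ≈ 7.143.
ΔY = k × ΔG = (+$694 billion) / 0.14 ≈ +$4,957 billion.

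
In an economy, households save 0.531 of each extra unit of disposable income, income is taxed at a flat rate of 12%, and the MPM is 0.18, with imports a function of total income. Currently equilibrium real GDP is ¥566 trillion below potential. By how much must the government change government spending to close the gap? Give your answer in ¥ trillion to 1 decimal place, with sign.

+¥434.3 trillion

MPC = 1 − MPS = 1 − 0.531 = 0.469.
Spending multiplier = 1/(1 − c(1−t) + m) = 1/(1 − 0.469×0.88 + 0.18) = 1/0.76728 ≈ 1.303.
Need ΔY = +¥566 trillion, so ΔG = ΔY/k = (+¥566 trillion) × 0.76728 ≈ +¥434.3 trillion.
The government should increase government spending by ¥434.3 trillion.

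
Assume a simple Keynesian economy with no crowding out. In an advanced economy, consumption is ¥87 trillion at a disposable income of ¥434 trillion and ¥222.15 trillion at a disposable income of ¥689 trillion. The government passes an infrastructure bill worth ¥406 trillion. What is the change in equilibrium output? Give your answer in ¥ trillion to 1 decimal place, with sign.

+¥863.8 trillion

MPC = ΔC/ΔYd = (222.15 − 87)/(689 − 434) = 135.15/255 = 0.53.
Government-spending multiplier = 1/(1 − MPC) = 1/(1 − 0.53) = 1/0.47 ≈ 2.128.
ΔY = k × ΔG = (+¥406 trillion) / 0.47 ≈ +¥863.8 trillion.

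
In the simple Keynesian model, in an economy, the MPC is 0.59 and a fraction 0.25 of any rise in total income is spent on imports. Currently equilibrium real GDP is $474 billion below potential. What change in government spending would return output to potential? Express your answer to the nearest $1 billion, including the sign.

Spending multiplier = 1/(1 − c + m) = 1/(1 − 0.59 + 0.25) = 1/0.66 ≈ 1.515.
Need ΔY = +$474 billion, so ΔG = ΔY/k = (+$474 billion) × 0.66 ≈ +$313 billion.
The government should increase government spending by $313 billion.

+$313 billion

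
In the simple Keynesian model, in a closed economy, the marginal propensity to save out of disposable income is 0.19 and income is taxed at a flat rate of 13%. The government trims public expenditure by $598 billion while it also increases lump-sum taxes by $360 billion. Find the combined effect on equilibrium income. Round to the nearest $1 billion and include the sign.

MPC = 1 − MPS = 1 − 0.19 = 0.81.
Expenditure multiplier = 1/(1 − c(1−t)) = 1/(1 − 0.81×0.87) = 1/0.2953 ≈ 3.386.
ΔG contributes k·ΔG = (−$598 billion) / 0.2953 ≈ −$2,025.1 billion.
ΔT of +$360 billion changes first-round spending by −c·ΔT = −$291.6 billion, contributing k·(−c·ΔT) = (−$291.6 billion) / 0.2953 ≈ −$987.5 billion.
Net ΔY = k(ΔG − c·ΔT) = (−$889.6 billion) / 0.2953 ≈ −$3,013 billion.

−$3,013 billion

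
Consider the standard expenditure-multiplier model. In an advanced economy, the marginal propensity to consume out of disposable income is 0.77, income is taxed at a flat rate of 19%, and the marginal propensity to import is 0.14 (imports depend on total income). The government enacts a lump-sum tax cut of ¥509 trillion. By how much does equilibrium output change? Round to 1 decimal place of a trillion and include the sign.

A lump-sum tax change of −¥509 trillion shifts disposable income by +¥509 trillion; first-round consumption changes by −c × ΔT = −0.77 × (−¥509 trillion) = +¥391.93 trillion.
Expenditure multiplier = 1/(1 − c(1−t) + m) = 1/(1 − 0.77×0.81 + 0.14) = 1/0.5163 ≈ 1.937.
The tax multiplier is −c × k ≈ −1.491, so ΔY = k × (−c·ΔT) = (+¥391.93 trillion) / 0.5163 ≈ +¥759.1 trillion.

+¥759.1 trillion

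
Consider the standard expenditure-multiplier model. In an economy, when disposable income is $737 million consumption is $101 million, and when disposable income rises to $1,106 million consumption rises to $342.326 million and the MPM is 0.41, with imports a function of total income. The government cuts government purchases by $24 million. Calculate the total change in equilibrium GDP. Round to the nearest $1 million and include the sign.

MPC = ΔC/ΔYd = (342.326 − 101)/(1,106 − 737) = 241.326/369 = 0.654.
Expenditure multiplier = 1/(1 − c + m) = 1/(1 − 0.654 + 0.41) = 1/0.756 ≈ 1.323.
ΔY = k × ΔG = (−$24 million) / 0.756 ≈ −$32 million.

−$32 million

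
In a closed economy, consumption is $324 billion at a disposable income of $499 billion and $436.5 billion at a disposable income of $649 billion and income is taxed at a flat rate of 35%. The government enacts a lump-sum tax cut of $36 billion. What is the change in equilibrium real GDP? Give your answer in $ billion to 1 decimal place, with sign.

MPC = ΔC/ΔYd = (436.5 − 324)/(649 − 499) = 112.5/150 = 0.75.
A lump-sum tax change of −$36 billion shifts disposable income by +$36 billion; first-round consumption changes by −c × ΔT = −0.75 × (−$36 billion) = +$27 billion.
Expenditure multiplier = 1/(1 − c(1−t)) = 1/(1 − 0.75×0.65) = 1/0.5125 ≈ 1.951.
The tax multiplier is −c × k ≈ −1.463, so ΔY = k × (−c·ΔT) = (+$27 billion) / 0.5125 ≈ +$52.7 billion.

+$52.7 billion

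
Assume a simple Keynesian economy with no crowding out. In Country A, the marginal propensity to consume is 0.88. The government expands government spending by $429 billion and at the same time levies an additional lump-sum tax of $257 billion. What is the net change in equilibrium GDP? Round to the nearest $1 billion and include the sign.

Expenditure multiplier = 1/(1 − MPC) = 1/(1 − 0.88) = 1/0.12 ≈ 8.333.
ΔG contributes k·ΔG = (+$429 billion) / 0.12 = +$3,575 billion.
ΔT of +$257 billion changes first-round spending by −c·ΔT = −$226.16 billion, contributing k·(−c·ΔT) = (−$226.16 billion) / 0.12 ≈ −$1,884.7 billion.
Net ΔY = k(ΔG − c·ΔT) = (+$202.84 billion) / 0.12 ≈ +$1,690 billion.

+$1,690 billion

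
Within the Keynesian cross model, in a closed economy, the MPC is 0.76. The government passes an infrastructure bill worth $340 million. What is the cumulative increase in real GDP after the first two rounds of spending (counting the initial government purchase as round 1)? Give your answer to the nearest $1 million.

$598 million

Round 1 adds ΔG = $340 million; each later round is MPC = 0.76 times the previous.
After 2 rounds: 340 + 258.4 = ΔG·(1 − c^2)/(1 − c) = 340 × (1 − 0.5776)/0.24 ≈ $598 million.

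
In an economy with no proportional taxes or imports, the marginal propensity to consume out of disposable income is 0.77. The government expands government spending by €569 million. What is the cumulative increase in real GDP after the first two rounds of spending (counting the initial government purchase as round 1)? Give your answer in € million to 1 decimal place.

Round 1 adds ΔG = €569 million; each later round is MPC = 0.77 times the previous.
After 2 rounds: 569 + 438.13 = ΔG·(1 − c^2)/(1 − c) = 569 × (1 − 0.5929)/0.23 ≈ €1,007.1 million.

€1,007.1 million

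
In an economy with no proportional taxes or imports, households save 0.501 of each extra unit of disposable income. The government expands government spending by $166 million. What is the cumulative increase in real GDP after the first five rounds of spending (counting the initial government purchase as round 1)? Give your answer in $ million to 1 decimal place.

$321.1 million

MPC = 1 − MPS = 1 − 0.501 = 0.499.
Round 1 adds ΔG = $166 million; each later round is MPC = 0.499 times the previous.
After 5 rounds: 166 + 82.834 + 41.334166 + 20.625748834 + 10.292248668166 = ΔG·(1 − c^5)/(1 − c) = 166 × (1 − 0.030938747502499)/0.501 ≈ $321.1 million.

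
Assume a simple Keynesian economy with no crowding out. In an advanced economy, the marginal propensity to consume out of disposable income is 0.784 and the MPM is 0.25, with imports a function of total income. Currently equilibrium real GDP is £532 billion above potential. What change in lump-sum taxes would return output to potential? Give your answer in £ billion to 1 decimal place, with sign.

+£316.2 billion

Spending multiplier = 1/(1 − c + m) = 1/(1 − 0.784 + 0.25) = 1/0.466 ≈ 2.146.
Tax multiplier = −c·k = −0.784/0.466 ≈ −1.682. Need ΔY = −£532 billion, so ΔT = ΔY/(−c·k) = −(−£532 billion) × 0.466 / 0.784 ≈ +£316.2 billion.
The government should raise lump-sum taxes by £316.2 billion.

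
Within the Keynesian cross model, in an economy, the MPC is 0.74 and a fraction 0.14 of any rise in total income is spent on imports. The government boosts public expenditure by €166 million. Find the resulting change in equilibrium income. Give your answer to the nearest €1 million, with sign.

Spending multiplier = 1/(1 − c + m) = 1/(1 − 0.74 + 0.14) = 1/0.4 = 2.5.
ΔY = k × ΔG = (+€166 million) / 0.4 = +€415 million.

+€415 million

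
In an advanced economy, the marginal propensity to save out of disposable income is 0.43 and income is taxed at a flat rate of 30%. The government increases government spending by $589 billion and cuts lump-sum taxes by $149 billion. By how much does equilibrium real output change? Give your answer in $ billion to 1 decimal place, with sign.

MPC = 1 − MPS = 1 − 0.43 = 0.57.
Expenditure multiplier = 1/(1 − c(1−t)) = 1/(1 − 0.57×0.7) = 1/0.601 ≈ 1.664.
ΔG contributes k·ΔG = (+$589 billion) / 0.601 ≈ +$980 billion.
ΔT of −$149 billion changes first-round spending by −c·ΔT = +$84.93 billion, contributing k·(−c·ΔT) = (+$84.93 billion) / 0.601 ≈ +$141.3 billion.
Net ΔY = k(ΔG − c·ΔT) = (+$673.93 billion) / 0.601 ≈ +$1,121.3 billion.

+$1,121.3 billion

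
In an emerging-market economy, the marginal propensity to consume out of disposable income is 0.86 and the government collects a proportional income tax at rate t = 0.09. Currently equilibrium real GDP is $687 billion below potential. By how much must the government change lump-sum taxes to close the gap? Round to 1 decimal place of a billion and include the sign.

Spending multiplier = 1/(1 − c(1−t)) = 1/(1 − 0.86×0.91) = 1/0.2174 ≈ 4.6.
Tax multiplier = −c·k = −0.86/0.2174 ≈ −3.956. Need ΔY = +$687 billion, so ΔT = ΔY/(−c·k) = −(+$687 billion) × 0.2174 / 0.86 ≈ −$173.7 billion.
The government should cut lump-sum taxes by $173.7 billion.

−$173.7 billion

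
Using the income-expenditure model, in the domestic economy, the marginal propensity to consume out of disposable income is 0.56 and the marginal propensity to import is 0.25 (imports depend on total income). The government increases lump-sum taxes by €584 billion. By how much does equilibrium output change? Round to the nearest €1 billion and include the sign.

−€474 billion

A lump-sum tax change of +€584 billion shifts disposable income by −€584 billion; first-round consumption changes by −c × ΔT = −0.56 × (+€584 billion) = −€327.04 billion.
Expenditure multiplier = 1/(1 − c + m) = 1/(1 − 0.56 + 0.25) = 1/0.69 ≈ 1.449.
The tax multiplier is −c × k ≈ −0.812, so ΔY = k × (−c·ΔT) = (−€327.04 billion) / 0.69 ≈ −€474 billion.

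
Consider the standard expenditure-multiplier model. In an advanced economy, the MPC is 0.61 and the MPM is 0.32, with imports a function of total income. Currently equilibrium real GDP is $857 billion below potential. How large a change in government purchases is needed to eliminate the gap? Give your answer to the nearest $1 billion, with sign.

Spending multiplier = 1/(1 − c + m) = 1/(1 − 0.61 + 0.32) = 1/0.71 ≈ 1.408.
Need ΔY = +$857 billion, so ΔG = ΔY/k = (+$857 billion) × 0.71 ≈ +$608 billion.
The government should increase government purchases by $608 billion.

+$608 billion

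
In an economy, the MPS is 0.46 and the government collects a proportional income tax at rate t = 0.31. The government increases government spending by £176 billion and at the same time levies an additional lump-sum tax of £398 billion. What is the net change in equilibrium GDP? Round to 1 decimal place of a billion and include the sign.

MPC = 1 − MPS = 1 − 0.46 = 0.54.
Expenditure multiplier = 1/(1 − c(1−t)) = 1/(1 − 0.54×0.69) = 1/0.6274 ≈ 1.594.
ΔG contributes k·ΔG = (+£176 billion) / 0.6274 ≈ +£280.5 billion.
ΔT of +£398 billion changes first-round spending by −c·ΔT = −£214.92 billion, contributing k·(−c·ΔT) = (−£214.92 billion) / 0.6274 ≈ −£342.6 billion.
Net ΔY = k(ΔG − c·ΔT) = (−£38.92 billion) / 0.6274 ≈ −£62 billion.

−£62.0 billion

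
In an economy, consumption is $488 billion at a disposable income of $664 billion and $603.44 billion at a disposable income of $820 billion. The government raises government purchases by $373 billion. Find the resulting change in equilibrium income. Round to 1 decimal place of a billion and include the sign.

MPC = ΔC/ΔYd = (603.44 − 488)/(820 − 664) = 115.44/156 = 0.74.
Spending multiplier = 1/(1 − MPC) = 1/(1 − 0.74) = 1/0.26 ≈ 3.846.
ΔY = k × ΔG = (+$373 billion) / 0.26 ≈ +$1,434.6 billion.

+$1,434.6 billion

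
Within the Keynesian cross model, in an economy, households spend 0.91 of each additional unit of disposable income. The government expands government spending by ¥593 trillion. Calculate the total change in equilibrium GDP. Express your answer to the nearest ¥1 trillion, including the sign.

Spending multiplier = 1/(1 − MPC) = 1/(1 − 0.91) = 1/0.09 ≈ 11.111.
ΔY = k × ΔG = (+¥593 trillion) / 0.09 ≈ +¥6,589 trillion.

+¥6,589 trillion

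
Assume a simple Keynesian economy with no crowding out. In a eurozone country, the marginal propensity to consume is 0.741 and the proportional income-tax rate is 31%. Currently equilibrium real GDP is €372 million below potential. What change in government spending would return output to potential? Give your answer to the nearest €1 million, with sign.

+€182 million

Spending multiplier = 1/(1 − c(1−t)) = 1/(1 − 0.741×0.69) = 1/0.48871 ≈ 2.046.
Need ΔY = +€372 million, so ΔG = ΔY/k = (+€372 million) × 0.48871 ≈ +€182 million.
The government should increase government spending by €182 million.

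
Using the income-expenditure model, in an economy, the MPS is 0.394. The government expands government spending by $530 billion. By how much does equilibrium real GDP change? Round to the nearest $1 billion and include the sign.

MPC = 1 − MPS = 1 − 0.394 = 0.606.
Expenditure multiplier = 1/(1 − MPC) = 1/(1 − 0.606) = 1/0.394 ≈ 2.538.
ΔY = k × ΔG = (+$530 billion) / 0.394 ≈ +$1,345 billion.

+$1,345 billion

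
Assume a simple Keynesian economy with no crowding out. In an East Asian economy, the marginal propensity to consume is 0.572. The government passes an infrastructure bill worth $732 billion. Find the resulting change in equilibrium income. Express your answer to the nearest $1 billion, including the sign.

+$1,710 billion

Expenditure multiplier = 1/(1 − MPC) = 1/(1 − 0.572) = 1/0.428 ≈ 2.336.
ΔY = k × ΔG = (+$732 billion) / 0.428 ≈ +$1,710 billion.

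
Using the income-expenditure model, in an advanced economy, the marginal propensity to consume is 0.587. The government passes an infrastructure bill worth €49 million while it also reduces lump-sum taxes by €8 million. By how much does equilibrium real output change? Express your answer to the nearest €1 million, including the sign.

+€130 million

Expenditure multiplier = 1/(1 − MPC) = 1/(1 − 0.587) = 1/0.413 ≈ 2.421.
ΔG contributes k·ΔG = (+€49 million) / 0.413 ≈ +€118.6 million.
ΔT of −€8 million changes first-round spending by −c·ΔT = +€4.696 million, contributing k·(−c·ΔT) = (+€4.696 million) / 0.413 ≈ +€11.4 million.
Net ΔY = k(ΔG − c·ΔT) = (+€53.696 million) / 0.413 ≈ +€130 million.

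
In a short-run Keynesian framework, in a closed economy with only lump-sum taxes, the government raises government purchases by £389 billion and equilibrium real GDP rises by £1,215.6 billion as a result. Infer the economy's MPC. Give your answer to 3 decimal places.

0.680

Implied spending multiplier k = ΔY/ΔG = 1,215.6/389 ≈ 3.1249.
Since k = 1/(1 − MPC), MPC = 1 − 1/k = 1 − ΔG/ΔY = 1 − 389/1,215.6 ≈ 0.680.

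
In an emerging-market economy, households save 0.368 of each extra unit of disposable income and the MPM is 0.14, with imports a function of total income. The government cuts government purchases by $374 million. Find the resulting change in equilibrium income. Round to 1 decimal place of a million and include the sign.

−$736.2 million

MPC = 1 − MPS = 1 − 0.368 = 0.632.
Government-spending multiplier = 1/(1 − c + m) = 1/(1 − 0.632 + 0.14) = 1/0.508 ≈ 1.969.
ΔY = k × ΔG = (−$374 million) / 0.508 ≈ −$736.2 million.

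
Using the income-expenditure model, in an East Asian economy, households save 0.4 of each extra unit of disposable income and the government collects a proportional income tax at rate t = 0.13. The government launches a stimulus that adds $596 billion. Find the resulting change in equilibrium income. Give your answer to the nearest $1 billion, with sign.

MPC = 1 − MPS = 1 − 0.4 = 0.6.
Expenditure multiplier = 1/(1 − c(1−t)) = 1/(1 − 0.6×0.87) = 1/0.478 ≈ 2.092.
ΔY = k × ΔG = (+$596 billion) / 0.478 ≈ +$1,247 billion.

+$1,247 billion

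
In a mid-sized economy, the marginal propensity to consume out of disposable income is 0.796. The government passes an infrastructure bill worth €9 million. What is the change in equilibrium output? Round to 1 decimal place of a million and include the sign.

+€44.1 million

Expenditure multiplier = 1/(1 − MPC) = 1/(1 − 0.796) = 1/0.204 ≈ 4.902.
ΔY = k × ΔG = (+€9 million) / 0.204 ≈ +€44.1 million.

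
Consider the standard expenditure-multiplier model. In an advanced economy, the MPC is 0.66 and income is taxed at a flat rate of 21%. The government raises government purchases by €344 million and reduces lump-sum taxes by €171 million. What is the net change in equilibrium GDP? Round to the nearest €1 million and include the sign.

Expenditure multiplier = 1/(1 − c(1−t)) = 1/(1 − 0.66×0.79) = 1/0.4786 ≈ 2.089.
ΔG contributes k·ΔG = (+€344 million) / 0.4786 ≈ +€718.8 million.
ΔT of −€171 million changes first-round spending by −c·ΔT = +€112.86 million, contributing k·(−c·ΔT) = (+€112.86 million) / 0.4786 ≈ +€235.8 million.
Net ΔY = k(ΔG − c·ΔT) = (+€456.86 million) / 0.4786 ≈ +€955 million.

+€955 million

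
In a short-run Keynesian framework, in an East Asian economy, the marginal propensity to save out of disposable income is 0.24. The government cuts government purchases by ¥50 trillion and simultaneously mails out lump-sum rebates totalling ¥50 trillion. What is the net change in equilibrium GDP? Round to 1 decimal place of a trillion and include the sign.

MPC = 1 − MPS = 1 − 0.24 = 0.76.
Expenditure multiplier = 1/(1 − MPC) = 1/(1 − 0.76) = 1/0.24 ≈ 4.167.
ΔG contributes k·ΔG = (−¥50 trillion) / 0.24 ≈ −¥208.3 trillion.
ΔT of −¥50 trillion changes first-round spending by −c·ΔT = +¥38 trillion, contributing k·(−c·ΔT) = (+¥38 trillion) / 0.24 ≈ +¥158.3 trillion.
With ΔG = ΔT and no other leakages, the balanced-budget multiplier is 1, so ΔY = ΔG = −¥50 trillion.

−¥50.0 trillion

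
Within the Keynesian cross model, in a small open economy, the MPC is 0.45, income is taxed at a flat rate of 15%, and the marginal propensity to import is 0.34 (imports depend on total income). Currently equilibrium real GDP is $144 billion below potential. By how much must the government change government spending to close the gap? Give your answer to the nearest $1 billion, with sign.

+$138 billion

Spending multiplier = 1/(1 − c(1−t) + m) = 1/(1 − 0.45×0.85 + 0.34) = 1/0.9575 ≈ 1.044.
Need ΔY = +$144 billion, so ΔG = ΔY/k = (+$144 billion) × 0.9575 ≈ +$138 billion.
The government should increase government spending by $138 billion.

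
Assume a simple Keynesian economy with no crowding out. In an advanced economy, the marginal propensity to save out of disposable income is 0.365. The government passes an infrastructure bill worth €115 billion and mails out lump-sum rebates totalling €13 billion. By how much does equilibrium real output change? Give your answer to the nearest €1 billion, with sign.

MPC = 1 − MPS = 1 − 0.365 = 0.635.
Expenditure multiplier = 1/(1 − MPC) = 1/(1 − 0.635) = 1/0.365 ≈ 2.74.
ΔG contributes k·ΔG = (+€115 billion) / 0.365 ≈ +€315.1 billion.
ΔT of −€13 billion changes first-round spending by −c·ΔT = +€8.255 billion, contributing k·(−c·ΔT) = (+€8.255 billion) / 0.365 ≈ +€22.6 billion.
Net ΔY = k(ΔG − c·ΔT) = (+€123.255 billion) / 0.365 ≈ +€338 billion.

+€338 billion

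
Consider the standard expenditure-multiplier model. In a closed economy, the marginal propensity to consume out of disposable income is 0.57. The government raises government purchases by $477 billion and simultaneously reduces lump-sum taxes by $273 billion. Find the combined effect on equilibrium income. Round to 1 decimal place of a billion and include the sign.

+$1,471.2 billion

Expenditure multiplier = 1/(1 − MPC) = 1/(1 − 0.57) = 1/0.43 ≈ 2.326.
ΔG contributes k·ΔG = (+$477 billion) / 0.43 ≈ +$1,109.3 billion.
ΔT of −$273 billion changes first-round spending by −c·ΔT = +$155.61 billion, contributing k·(−c·ΔT) = (+$155.61 billion) / 0.43 ≈ +$361.9 billion.
Net ΔY = k(ΔG − c·ΔT) = (+$632.61 billion) / 0.43 ≈ +$1,471.2 billion.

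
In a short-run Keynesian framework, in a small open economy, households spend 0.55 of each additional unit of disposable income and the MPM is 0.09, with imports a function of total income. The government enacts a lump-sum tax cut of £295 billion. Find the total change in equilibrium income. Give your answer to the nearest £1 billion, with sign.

+£300 billion

A lump-sum tax change of −£295 billion shifts disposable income by +£295 billion; first-round consumption changes by −c × ΔT = −0.55 × (−£295 billion) = +£162.25 billion.
Expenditure multiplier = 1/(1 − c + m) = 1/(1 − 0.55 + 0.09) = 1/0.54 ≈ 1.852.
The tax multiplier is −c × k ≈ −1.019, so ΔY = k × (−c·ΔT) = (+£162.25 billion) / 0.54 ≈ +£300 billion.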